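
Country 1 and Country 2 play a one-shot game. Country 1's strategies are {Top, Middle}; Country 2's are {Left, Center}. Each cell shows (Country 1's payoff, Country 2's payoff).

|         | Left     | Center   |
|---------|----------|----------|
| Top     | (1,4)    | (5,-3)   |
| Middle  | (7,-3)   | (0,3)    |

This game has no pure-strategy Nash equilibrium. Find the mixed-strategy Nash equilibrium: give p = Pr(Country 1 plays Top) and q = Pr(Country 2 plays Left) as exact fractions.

p = 6/13, q = 5/11

Each player's mixing probability is pinned down by making the *other* player indifferent.
Country 2 indifferent between Left and Center: p·4 + (1−p)·(-3) = p·(-3) + (1−p)·3 ⟹ (-3) + 7p = 3 + (-6)p ⟹ p = 6/13.
Country 1 indifferent between Top and Middle: q·1 + (1−q)·5 = q·7 + (1−q)·0 ⟹ 5 + (-4)q = 0 + 7q ⟹ q = 5/11.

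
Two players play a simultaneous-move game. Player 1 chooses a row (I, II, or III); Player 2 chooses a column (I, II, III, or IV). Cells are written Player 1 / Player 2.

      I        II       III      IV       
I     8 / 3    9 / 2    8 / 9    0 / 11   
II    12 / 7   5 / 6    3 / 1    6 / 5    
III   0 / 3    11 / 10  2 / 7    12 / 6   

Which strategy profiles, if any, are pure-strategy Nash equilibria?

Check mutual best responses: a cell is a NE iff neither player can gain by unilaterally deviating.
Player 1's best responses — vs I: II (payoff 12); vs II: III (payoff 11); vs III: I (payoff 8); vs IV: III (payoff 12).
Player 2's best responses — vs I: IV (payoff 11); vs II: I (payoff 7); vs III: II (payoff 10).
Mutual best responses occur at (II, I) and (III, II); at each, neither player gains by switching.

(II, I) and (III, II)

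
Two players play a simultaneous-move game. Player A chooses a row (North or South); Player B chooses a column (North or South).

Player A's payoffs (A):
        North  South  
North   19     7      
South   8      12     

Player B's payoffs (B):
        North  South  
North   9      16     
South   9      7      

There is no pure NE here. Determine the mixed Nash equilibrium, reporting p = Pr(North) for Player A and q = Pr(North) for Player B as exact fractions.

Each player's mixing probability is pinned down by making the *other* player indifferent.
Player B indifferent between North and South: p·9 + (1−p)·9 = p·16 + (1−p)·7 ⟹ 9 + 0p = 7 + 9p ⟹ p = 2/9.
Player A indifferent between North and South: q·19 + (1−q)·7 = q·8 + (1−q)·12 ⟹ 7 + 12q = 12 + (-4)q ⟹ q = 5/16.

p = 2/9, q = 5/16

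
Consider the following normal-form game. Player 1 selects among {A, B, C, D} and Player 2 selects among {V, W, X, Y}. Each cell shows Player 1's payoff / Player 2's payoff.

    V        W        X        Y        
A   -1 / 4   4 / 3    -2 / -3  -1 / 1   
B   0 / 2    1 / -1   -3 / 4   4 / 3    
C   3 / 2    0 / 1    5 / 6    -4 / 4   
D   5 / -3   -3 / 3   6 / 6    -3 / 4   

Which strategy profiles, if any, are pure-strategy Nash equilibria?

Find each player's best response to every opponent strategy; NE are the intersections.
Player 1's best responses — vs V: D (payoff 5); vs W: A (payoff 4); vs X: D (payoff 6); vs Y: B (payoff 4).
Player 2's best responses — vs A: V (payoff 4); vs B: X (payoff 4); vs C: X (payoff 6); vs D: X (payoff 6).
The only mutual best response is (D, X); neither player gains by switching there.

(D, X)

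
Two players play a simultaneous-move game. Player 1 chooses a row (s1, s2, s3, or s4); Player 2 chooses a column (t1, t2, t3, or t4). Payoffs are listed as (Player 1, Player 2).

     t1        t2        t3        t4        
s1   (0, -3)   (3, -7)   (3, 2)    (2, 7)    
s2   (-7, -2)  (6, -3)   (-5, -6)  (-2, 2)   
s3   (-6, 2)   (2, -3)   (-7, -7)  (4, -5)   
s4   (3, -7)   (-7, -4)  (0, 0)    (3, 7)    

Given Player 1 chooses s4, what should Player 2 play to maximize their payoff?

With Player 1 fixed at s4, Player 2's payoffs are: t1 → -7, t2 → -4, t3 → 0, t4 → 7.
The maximum is 7, achieved by t4.

t4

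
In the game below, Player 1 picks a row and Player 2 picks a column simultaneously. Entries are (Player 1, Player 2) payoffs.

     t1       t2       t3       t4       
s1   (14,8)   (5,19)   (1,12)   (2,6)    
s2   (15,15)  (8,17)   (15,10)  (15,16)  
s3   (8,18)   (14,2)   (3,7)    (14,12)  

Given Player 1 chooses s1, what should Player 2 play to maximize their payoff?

With Player 1 fixed at s1, Player 2's payoffs are: t1 → 8, t2 → 19, t3 → 12, t4 → 6.
The maximum is 19, achieved by t2.

t2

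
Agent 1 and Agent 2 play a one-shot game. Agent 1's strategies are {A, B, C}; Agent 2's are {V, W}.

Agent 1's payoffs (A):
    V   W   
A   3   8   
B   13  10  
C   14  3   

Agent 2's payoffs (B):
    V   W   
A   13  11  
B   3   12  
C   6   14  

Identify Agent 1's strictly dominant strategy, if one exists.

A strategy is strictly dominant if it gives Agent 1 a strictly higher payoff than every other strategy, against every choice by the opponent.
A is not dominant: against V, B gives 13 > 3.
B is not dominant: against V, C gives 14 > 13.
C is not dominant: against W, A gives 8 > 3.
No single strategy is best against every opponent action.

No strictly dominant strategy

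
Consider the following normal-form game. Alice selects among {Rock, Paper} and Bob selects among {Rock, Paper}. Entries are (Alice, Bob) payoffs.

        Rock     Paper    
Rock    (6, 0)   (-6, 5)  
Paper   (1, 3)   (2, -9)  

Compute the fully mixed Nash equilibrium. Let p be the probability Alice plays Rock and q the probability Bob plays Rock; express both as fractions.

In a mixed NE each player is indifferent between their pure strategies, so the opponent's mix sets the indifference.
Bob indifferent between Rock and Paper: p·0 + (1−p)·3 = p·5 + (1−p)·(-9) ⟹ 3 + (-3)p = (-9) + 14p ⟹ p = 12/17.
Alice indifferent between Rock and Paper: q·6 + (1−q)·(-6) = q·1 + (1−q)·2 ⟹ (-6) + 12q = 2 + (-1)q ⟹ q = 8/13.

p = 12/17, q = 8/13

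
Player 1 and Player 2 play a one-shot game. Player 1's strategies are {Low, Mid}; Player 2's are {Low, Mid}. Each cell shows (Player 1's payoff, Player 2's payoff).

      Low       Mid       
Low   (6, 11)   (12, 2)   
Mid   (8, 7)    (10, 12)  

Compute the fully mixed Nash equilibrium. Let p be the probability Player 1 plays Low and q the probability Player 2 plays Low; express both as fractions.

In a mixed NE each player is indifferent between their pure strategies, so the opponent's mix sets the indifference.
Player 2 indifferent between Low and Mid: p·11 + (1−p)·7 = p·2 + (1−p)·12 ⟹ 7 + 4p = 12 + (-10)p ⟹ p = 5/14.
Player 1 indifferent between Low and Mid: q·6 + (1−q)·12 = q·8 + (1−q)·10 ⟹ 12 + (-6)q = 10 + (-2)q ⟹ q = 1/2.

p = 5/14, q = 1/2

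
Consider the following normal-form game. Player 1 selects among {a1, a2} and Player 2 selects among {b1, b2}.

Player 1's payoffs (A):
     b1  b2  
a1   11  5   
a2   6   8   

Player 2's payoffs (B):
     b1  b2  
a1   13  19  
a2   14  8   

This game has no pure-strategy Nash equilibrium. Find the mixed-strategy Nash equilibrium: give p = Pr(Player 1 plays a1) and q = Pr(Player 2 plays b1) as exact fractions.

In a mixed NE each player is indifferent between their pure strategies, so the opponent's mix sets the indifference.
Player 2 indifferent between b1 and b2: p·13 + (1−p)·14 = p·19 + (1−p)·8 ⟹ 14 + (-1)p = 8 + 11p ⟹ p = 1/2.
Player 1 indifferent between a1 and a2: q·11 + (1−q)·5 = q·6 + (1−q)·8 ⟹ 5 + 6q = 8 + (-2)q ⟹ q = 3/8.

p = 1/2, q = 3/8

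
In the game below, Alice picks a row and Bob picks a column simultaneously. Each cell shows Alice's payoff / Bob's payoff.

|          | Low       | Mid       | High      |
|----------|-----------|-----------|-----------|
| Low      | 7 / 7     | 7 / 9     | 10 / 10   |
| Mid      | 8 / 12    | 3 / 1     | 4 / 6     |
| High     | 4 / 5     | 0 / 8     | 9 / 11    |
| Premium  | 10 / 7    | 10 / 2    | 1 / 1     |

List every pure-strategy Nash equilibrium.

Find each player's best response to every opponent strategy; NE are the intersections.
Alice's best responses — vs Low: Premium (payoff 10); vs Mid: Premium (payoff 10); vs High: Low (payoff 10).
Bob's best responses — vs Low: High (payoff 10); vs Mid: Low (payoff 12); vs High: High (payoff 11); vs Premium: Low (payoff 7).
Mutual best responses occur at (Low, High) and (Premium, Low); at each, neither player gains by switching.

(Low, High) and (Premium, Low)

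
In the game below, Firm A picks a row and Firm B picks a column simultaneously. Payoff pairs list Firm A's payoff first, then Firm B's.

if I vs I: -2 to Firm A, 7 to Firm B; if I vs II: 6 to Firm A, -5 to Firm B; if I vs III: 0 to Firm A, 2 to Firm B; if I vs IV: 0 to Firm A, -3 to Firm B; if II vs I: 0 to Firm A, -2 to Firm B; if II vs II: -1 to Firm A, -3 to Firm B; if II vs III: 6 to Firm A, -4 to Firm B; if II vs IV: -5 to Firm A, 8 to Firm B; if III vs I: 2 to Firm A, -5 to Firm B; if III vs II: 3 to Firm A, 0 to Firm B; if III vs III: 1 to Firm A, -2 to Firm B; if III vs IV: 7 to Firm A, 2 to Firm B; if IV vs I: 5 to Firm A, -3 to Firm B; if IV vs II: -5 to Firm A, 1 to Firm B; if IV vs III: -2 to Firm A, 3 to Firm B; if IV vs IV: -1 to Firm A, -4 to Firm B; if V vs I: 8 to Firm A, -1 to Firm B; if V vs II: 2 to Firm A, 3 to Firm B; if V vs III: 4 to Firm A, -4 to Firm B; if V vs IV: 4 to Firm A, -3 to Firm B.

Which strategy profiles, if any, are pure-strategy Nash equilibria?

(III, IV)

A profile is a Nash equilibrium when each player is best-responding to the other.
Firm A's best responses — vs I: V (payoff 8); vs II: I (payoff 6); vs III: II (payoff 6); vs IV: III (payoff 7).
Firm B's best responses — vs I: I (payoff 7); vs II: IV (payoff 8); vs III: IV (payoff 2); vs IV: III (payoff 3); vs V: II (payoff 3).
The only mutual best response is (III, IV); neither player gains by switching there.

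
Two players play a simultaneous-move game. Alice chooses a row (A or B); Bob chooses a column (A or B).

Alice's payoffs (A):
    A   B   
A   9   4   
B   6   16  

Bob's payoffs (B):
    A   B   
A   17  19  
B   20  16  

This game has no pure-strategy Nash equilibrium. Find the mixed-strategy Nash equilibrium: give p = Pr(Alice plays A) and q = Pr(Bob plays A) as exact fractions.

Each player's mixing probability is pinned down by making the *other* player indifferent.
Bob indifferent between A and B: p·17 + (1−p)·20 = p·19 + (1−p)·16 ⟹ 20 + (-3)p = 16 + 3p ⟹ p = 2/3.
Alice indifferent between A and B: q·9 + (1−q)·4 = q·6 + (1−q)·16 ⟹ 4 + 5q = 16 + (-10)q ⟹ q = 4/5.

p = 2/3, q = 4/5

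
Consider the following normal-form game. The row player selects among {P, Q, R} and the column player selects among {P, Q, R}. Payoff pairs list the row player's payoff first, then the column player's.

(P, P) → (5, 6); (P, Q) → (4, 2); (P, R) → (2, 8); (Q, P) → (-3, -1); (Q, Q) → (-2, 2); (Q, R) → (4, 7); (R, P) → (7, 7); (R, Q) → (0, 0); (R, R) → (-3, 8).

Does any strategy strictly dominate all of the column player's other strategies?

R

A strategy is strictly dominant if it gives the column player a strictly higher payoff than every other strategy, against every choice by the opponent.
R strictly dominates: vs P: 8 > each of {6, 2}; vs Q: 7 > each of {-1, 2}; vs R: 8 > each of {7, 0}.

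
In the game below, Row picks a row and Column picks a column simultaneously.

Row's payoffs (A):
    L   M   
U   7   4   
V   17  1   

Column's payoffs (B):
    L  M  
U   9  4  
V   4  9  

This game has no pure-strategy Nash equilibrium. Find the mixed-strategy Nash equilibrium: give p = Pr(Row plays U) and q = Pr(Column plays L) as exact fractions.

p = 1/2, q = 3/13

In a mixed NE each player is indifferent between their pure strategies, so the opponent's mix sets the indifference.
Column indifferent between L and M: p·9 + (1−p)·4 = p·4 + (1−p)·9 ⟹ 4 + 5p = 9 + (-5)p ⟹ p = 1/2.
Row indifferent between U and V: q·7 + (1−q)·4 = q·17 + (1−q)·1 ⟹ 4 + 3q = 1 + 16q ⟹ q = 3/13.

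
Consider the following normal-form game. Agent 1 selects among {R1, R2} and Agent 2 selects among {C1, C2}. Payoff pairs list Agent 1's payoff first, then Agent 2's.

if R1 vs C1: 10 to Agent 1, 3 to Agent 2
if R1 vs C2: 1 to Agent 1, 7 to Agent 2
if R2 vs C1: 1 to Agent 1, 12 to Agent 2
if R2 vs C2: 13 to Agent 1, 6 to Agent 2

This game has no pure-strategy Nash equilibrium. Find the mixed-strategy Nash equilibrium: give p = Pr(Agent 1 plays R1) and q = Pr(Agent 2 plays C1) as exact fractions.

p = 3/5, q = 4/7

Each player's mixing probability is pinned down by making the *other* player indifferent.
Agent 2 indifferent between C1 and C2: p·3 + (1−p)·12 = p·7 + (1−p)·6 ⟹ 12 + (-9)p = 6 + 1p ⟹ p = 3/5.
Agent 1 indifferent between R1 and R2: q·10 + (1−q)·1 = q·1 + (1−q)·13 ⟹ 1 + 9q = 13 + (-12)q ⟹ q = 4/7.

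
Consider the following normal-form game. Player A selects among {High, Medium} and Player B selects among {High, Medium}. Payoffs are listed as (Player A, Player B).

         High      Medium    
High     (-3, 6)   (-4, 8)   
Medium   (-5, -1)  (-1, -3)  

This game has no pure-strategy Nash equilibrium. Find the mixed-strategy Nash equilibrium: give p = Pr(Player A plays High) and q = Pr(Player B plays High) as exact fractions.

Each player's mixing probability is pinned down by making the *other* player indifferent.
Player B indifferent between High and Medium: p·6 + (1−p)·(-1) = p·8 + (1−p)·(-3) ⟹ (-1) + 7p = (-3) + 11p ⟹ p = 1/2.
Player A indifferent between High and Medium: q·(-3) + (1−q)·(-4) = q·(-5) + (1−q)·(-1) ⟹ (-4) + 1q = (-1) + (-4)q ⟹ q = 3/5.

p = 1/2, q = 3/5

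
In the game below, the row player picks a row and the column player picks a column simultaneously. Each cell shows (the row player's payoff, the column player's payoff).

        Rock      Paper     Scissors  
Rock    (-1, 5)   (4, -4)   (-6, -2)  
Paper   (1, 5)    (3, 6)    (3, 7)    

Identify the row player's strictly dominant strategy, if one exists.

Check whether one of the row player's strategies beats all alternatives regardless of what the opponent does.
Rock is not dominant: against Rock, Paper gives 1 > -1.
Paper is not dominant: against Paper, Rock gives 4 > 3.
No single strategy is best against every opponent action.

No strictly dominant strategy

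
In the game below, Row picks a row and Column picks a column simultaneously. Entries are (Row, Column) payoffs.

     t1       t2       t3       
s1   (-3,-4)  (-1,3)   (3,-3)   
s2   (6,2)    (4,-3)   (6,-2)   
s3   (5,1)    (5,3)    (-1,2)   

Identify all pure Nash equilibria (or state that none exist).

(s2, t1) and (s3, t2)

A profile is a Nash equilibrium when each player is best-responding to the other.
Row's best responses — vs t1: s2 (payoff 6); vs t2: s3 (payoff 5); vs t3: s2 (payoff 6).
Column's best responses — vs s1: t2 (payoff 3); vs s2: t1 (payoff 2); vs s3: t2 (payoff 3).
Mutual best responses occur at (s2, t1) and (s3, t2); at each, neither player gains by switching.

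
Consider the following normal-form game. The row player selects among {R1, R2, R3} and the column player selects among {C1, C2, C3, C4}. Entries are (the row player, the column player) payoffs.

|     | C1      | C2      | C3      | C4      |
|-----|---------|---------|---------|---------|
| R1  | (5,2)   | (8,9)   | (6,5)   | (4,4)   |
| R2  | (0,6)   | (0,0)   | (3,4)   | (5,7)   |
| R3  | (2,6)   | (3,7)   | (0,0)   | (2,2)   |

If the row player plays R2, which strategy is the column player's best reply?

C4

With the row player fixed at R2, the column player's payoffs are: C1 → 6, C2 → 0, C3 → 4, C4 → 7.
The maximum is 7, achieved by C4.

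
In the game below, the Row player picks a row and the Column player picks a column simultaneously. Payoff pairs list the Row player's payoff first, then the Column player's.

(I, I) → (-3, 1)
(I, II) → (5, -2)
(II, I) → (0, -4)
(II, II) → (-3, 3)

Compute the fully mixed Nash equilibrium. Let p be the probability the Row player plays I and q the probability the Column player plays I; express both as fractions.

Each player's mixing probability is pinned down by making the *other* player indifferent.
The Column player indifferent between I and II: p·1 + (1−p)·(-4) = p·(-2) + (1−p)·3 ⟹ (-4) + 5p = 3 + (-5)p ⟹ p = 7/10.
The Row player indifferent between I and II: q·(-3) + (1−q)·5 = q·0 + (1−q)·(-3) ⟹ 5 + (-8)q = (-3) + 3q ⟹ q = 8/11.

p = 7/10, q = 8/11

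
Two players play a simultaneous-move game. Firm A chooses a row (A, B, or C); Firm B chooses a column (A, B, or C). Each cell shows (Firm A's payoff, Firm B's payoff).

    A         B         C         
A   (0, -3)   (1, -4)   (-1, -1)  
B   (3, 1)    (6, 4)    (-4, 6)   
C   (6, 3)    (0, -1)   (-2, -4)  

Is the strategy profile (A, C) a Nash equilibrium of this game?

Holding Firm B at C: Firm A gets -1 from A, versus -4 from B, -2 from C. No profitable deviation for Firm A.
Holding Firm A at A: Firm B gets -1 from C, versus -3 from A, -4 from B. No profitable deviation for Firm B either.

Yes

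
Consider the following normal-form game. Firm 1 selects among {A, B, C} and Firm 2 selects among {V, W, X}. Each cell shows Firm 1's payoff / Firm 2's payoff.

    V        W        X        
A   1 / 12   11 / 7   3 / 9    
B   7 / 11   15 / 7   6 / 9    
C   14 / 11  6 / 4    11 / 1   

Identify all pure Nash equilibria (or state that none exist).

A profile is a Nash equilibrium when each player is best-responding to the other.
Firm 1's best responses — vs V: C (payoff 14); vs W: B (payoff 15); vs X: C (payoff 11).
Firm 2's best responses — vs A: V (payoff 12); vs B: V (payoff 11); vs C: V (payoff 11).
The only mutual best response is (C, V); neither player gains by switching there.

(C, V)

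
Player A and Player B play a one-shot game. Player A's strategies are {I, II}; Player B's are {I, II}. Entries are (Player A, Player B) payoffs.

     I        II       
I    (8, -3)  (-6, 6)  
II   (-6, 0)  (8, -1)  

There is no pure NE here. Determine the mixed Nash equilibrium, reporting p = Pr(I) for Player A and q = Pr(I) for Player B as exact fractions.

p = 1/10, q = 1/2

Each player's mixing probability is pinned down by making the *other* player indifferent.
Player B indifferent between I and II: p·(-3) + (1−p)·0 = p·6 + (1−p)·(-1) ⟹ 0 + (-3)p = (-1) + 7p ⟹ p = 1/10.
Player A indifferent between I and II: q·8 + (1−q)·(-6) = q·(-6) + (1−q)·8 ⟹ (-6) + 14q = 8 + (-14)q ⟹ q = 1/2.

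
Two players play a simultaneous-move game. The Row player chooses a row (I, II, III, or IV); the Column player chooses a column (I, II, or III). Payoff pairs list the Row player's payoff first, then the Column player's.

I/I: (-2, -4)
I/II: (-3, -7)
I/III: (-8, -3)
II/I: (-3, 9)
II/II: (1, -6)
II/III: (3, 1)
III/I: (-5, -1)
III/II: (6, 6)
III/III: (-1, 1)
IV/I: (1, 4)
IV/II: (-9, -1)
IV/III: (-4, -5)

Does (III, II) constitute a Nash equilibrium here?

Yes

Holding the Column player at II: the Row player gets 6 from III, versus -3 from I, 1 from II, -9 from IV. No profitable deviation for the Row player.
Holding the Row player at III: the Column player gets 6 from II, versus -1 from I, 1 from III. No profitable deviation for the Column player either.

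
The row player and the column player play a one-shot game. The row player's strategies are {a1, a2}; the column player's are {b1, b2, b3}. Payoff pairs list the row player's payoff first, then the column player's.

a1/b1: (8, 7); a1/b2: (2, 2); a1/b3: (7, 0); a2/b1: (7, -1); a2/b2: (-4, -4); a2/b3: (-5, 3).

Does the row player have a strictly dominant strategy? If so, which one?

a1

A strategy is strictly dominant if it gives the row player a strictly higher payoff than every other strategy, against every choice by the opponent.
a1 strictly dominates: vs b1: 8 > 7; vs b2: 2 > -4; vs b3: 7 > -5.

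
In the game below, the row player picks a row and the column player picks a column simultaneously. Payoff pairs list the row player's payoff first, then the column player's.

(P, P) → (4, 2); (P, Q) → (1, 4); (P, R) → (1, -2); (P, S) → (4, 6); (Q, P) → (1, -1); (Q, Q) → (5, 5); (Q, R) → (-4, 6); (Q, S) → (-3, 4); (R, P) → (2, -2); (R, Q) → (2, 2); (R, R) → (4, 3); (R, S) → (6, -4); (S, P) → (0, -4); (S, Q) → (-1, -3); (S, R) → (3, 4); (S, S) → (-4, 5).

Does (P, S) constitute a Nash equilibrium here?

No

Holding the column player at S: the row player gets 4 from P but could get 6 by switching to R. The row player has a profitable deviation.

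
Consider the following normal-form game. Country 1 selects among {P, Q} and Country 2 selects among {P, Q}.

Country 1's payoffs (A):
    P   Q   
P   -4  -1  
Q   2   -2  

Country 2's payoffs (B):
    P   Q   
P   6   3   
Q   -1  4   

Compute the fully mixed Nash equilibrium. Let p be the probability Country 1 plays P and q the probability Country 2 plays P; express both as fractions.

In a mixed NE each player is indifferent between their pure strategies, so the opponent's mix sets the indifference.
Country 2 indifferent between P and Q: p·6 + (1−p)·(-1) = p·3 + (1−p)·4 ⟹ (-1) + 7p = 4 + (-1)p ⟹ p = 5/8.
Country 1 indifferent between P and Q: q·(-4) + (1−q)·(-1) = q·2 + (1−q)·(-2) ⟹ (-1) + (-3)q = (-2) + 4q ⟹ q = 1/7.

p = 5/8, q = 1/7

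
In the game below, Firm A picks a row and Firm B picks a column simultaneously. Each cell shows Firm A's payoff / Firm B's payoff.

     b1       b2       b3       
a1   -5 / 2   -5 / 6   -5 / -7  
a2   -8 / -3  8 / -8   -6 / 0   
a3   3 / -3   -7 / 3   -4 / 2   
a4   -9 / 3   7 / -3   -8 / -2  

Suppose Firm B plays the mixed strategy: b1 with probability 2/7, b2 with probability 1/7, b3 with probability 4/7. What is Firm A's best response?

Firm A's best reply maximizes expected payoff against the mix.
a1: (2/7)·(-5) + (1/7)·(-5) + (4/7)·(-5) = -5
a2: (2/7)·(-8) + (1/7)·8 + (4/7)·(-6) = -32/7
a3: (2/7)·3 + (1/7)·(-7) + (4/7)·(-4) = -17/7
a4: (2/7)·(-9) + (1/7)·7 + (4/7)·(-8) = -43/7
Highest expected payoff is -17/7, from a3.

a3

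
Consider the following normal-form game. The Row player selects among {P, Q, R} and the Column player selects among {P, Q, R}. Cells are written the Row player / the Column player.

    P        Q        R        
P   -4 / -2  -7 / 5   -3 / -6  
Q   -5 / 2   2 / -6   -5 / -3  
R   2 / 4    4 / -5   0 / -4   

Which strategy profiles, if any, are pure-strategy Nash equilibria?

Check mutual best responses: a cell is a NE iff neither player can gain by unilaterally deviating.
The Row player's best responses — vs P: R (payoff 2); vs Q: R (payoff 4); vs R: R (payoff 0).
The Column player's best responses — vs P: Q (payoff 5); vs Q: P (payoff 2); vs R: P (payoff 4).
The only mutual best response is (R, P); neither player gains by switching there.

(R, P)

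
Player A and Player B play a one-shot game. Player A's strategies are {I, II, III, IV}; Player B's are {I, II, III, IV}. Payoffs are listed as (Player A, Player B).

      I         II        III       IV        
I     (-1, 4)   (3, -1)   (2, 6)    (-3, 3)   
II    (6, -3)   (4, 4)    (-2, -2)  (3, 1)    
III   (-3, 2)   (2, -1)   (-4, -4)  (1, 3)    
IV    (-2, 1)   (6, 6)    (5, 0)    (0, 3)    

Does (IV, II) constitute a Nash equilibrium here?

Holding Player B at II: Player A gets 6 from IV, versus 3 from I, 4 from II, 2 from III. No profitable deviation for Player A.
Holding Player A at IV: Player B gets 6 from II, versus 1 from I, 0 from III, 3 from IV. No profitable deviation for Player B either.

Yes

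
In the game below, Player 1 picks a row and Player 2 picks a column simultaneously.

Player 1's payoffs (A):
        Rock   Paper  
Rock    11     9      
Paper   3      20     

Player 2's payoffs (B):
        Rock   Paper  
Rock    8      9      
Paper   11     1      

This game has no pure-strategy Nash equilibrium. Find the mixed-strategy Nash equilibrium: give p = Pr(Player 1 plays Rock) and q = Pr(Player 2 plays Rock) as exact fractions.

p = 10/11, q = 11/19

In a mixed NE each player is indifferent between their pure strategies, so the opponent's mix sets the indifference.
Player 2 indifferent between Rock and Paper: p·8 + (1−p)·11 = p·9 + (1−p)·1 ⟹ 11 + (-3)p = 1 + 8p ⟹ p = 10/11.
Player 1 indifferent between Rock and Paper: q·11 + (1−q)·9 = q·3 + (1−q)·20 ⟹ 9 + 2q = 20 + (-17)q ⟹ q = 11/19.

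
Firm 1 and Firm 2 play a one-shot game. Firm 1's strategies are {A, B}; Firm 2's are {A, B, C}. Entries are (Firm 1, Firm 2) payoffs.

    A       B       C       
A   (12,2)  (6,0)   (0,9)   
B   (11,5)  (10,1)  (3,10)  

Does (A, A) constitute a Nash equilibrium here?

No

Holding Firm 2 at A: Firm 1 gets 12 from A, versus 11 from B. No profitable deviation for Firm 1.
Holding Firm 1 at A: Firm 2 gets 2 from A but could get 9 by switching to C. Firm 2 has a profitable deviation.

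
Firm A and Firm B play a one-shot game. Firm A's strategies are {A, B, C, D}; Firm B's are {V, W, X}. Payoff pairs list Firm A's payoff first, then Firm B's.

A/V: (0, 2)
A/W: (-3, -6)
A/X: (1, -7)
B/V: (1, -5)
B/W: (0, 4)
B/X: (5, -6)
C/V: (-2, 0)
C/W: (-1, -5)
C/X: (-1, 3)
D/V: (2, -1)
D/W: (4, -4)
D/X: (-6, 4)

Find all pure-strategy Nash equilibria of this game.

A profile is a Nash equilibrium when each player is best-responding to the other.
Firm A's best responses — vs V: D (payoff 2); vs W: D (payoff 4); vs X: B (payoff 5).
Firm B's best responses — vs A: V (payoff 2); vs B: W (payoff 4); vs C: X (payoff 3); vs D: X (payoff 4).
No cell has both players best-responding. For instance, Firm A's best reply to V is D, but against D Firm B prefers X over V.

None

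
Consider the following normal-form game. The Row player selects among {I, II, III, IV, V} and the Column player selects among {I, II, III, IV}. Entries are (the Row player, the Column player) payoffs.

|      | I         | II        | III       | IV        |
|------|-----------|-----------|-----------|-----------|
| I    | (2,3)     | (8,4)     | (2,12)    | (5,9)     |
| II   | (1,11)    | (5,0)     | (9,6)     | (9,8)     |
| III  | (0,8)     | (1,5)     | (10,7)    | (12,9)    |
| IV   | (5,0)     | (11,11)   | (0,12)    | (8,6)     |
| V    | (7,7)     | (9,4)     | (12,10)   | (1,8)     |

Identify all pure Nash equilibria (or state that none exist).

Check mutual best responses: a cell is a NE iff neither player can gain by unilaterally deviating.
The Row player's best responses — vs I: V (payoff 7); vs II: IV (payoff 11); vs III: V (payoff 12); vs IV: III (payoff 12).
The Column player's best responses — vs I: III (payoff 12); vs II: I (payoff 11); vs III: IV (payoff 9); vs IV: III (payoff 12); vs V: III (payoff 10).
Mutual best responses occur at (III, IV) and (V, III); at each, neither player gains by switching.

(III, IV) and (V, III)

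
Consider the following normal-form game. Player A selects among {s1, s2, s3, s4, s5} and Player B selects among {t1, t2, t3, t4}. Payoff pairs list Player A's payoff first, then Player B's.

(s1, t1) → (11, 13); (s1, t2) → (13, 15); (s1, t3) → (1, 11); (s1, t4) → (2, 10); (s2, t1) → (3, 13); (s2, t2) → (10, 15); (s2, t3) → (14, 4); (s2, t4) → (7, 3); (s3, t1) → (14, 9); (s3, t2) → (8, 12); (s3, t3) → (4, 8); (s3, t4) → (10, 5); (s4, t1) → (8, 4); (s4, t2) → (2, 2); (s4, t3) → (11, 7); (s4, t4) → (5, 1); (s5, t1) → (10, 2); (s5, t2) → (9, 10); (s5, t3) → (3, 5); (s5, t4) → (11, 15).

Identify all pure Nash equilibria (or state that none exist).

Find each player's best response to every opponent strategy; NE are the intersections.
Player A's best responses — vs t1: s3 (payoff 14); vs t2: s1 (payoff 13); vs t3: s2 (payoff 14); vs t4: s5 (payoff 11).
Player B's best responses — vs s1: t2 (payoff 15); vs s2: t2 (payoff 15); vs s3: t2 (payoff 12); vs s4: t3 (payoff 7); vs s5: t4 (payoff 15).
Mutual best responses occur at (s1, t2) and (s5, t4); at each, neither player gains by switching.

(s1, t2) and (s5, t4)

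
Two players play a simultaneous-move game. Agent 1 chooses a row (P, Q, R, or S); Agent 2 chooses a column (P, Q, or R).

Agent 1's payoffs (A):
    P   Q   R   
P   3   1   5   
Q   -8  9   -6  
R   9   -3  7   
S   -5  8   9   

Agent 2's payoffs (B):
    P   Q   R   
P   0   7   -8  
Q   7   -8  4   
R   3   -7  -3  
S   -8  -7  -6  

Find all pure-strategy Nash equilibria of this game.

Check mutual best responses: a cell is a NE iff neither player can gain by unilaterally deviating.
Agent 1's best responses — vs P: R (payoff 9); vs Q: Q (payoff 9); vs R: S (payoff 9).
Agent 2's best responses — vs P: Q (payoff 7); vs Q: P (payoff 7); vs R: P (payoff 3); vs S: R (payoff -6).
Mutual best responses occur at (R, P) and (S, R); at each, neither player gains by switching.

(R, P) and (S, R)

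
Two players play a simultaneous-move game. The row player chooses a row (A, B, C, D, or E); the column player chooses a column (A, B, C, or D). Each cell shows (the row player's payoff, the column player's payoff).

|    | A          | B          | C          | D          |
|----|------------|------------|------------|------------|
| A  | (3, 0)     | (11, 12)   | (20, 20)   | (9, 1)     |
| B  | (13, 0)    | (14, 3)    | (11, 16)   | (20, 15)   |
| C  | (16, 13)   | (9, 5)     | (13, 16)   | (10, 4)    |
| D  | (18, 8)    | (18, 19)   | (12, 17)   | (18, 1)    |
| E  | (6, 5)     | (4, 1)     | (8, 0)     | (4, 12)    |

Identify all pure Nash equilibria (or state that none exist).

(A, C) and (D, B)

A profile is a Nash equilibrium when each player is best-responding to the other.
The row player's best responses — vs A: D (payoff 18); vs B: D (payoff 18); vs C: A (payoff 20); vs D: B (payoff 20).
The column player's best responses — vs A: C (payoff 20); vs B: C (payoff 16); vs C: C (payoff 16); vs D: B (payoff 19); vs E: D (payoff 12).
Mutual best responses occur at (A, C) and (D, B); at each, neither player gains by switching.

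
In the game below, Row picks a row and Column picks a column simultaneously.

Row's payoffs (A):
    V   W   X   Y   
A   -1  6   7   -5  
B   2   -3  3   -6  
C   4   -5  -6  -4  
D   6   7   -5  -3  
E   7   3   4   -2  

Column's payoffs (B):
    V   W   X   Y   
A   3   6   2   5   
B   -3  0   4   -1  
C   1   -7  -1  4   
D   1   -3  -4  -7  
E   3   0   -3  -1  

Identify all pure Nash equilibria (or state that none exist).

A profile is a Nash equilibrium when each player is best-responding to the other.
Row's best responses — vs V: E (payoff 7); vs W: D (payoff 7); vs X: A (payoff 7); vs Y: E (payoff -2).
Column's best responses — vs A: W (payoff 6); vs B: X (payoff 4); vs C: Y (payoff 4); vs D: V (payoff 1); vs E: V (payoff 3).
The only mutual best response is (E, V); neither player gains by switching there.

(E, V)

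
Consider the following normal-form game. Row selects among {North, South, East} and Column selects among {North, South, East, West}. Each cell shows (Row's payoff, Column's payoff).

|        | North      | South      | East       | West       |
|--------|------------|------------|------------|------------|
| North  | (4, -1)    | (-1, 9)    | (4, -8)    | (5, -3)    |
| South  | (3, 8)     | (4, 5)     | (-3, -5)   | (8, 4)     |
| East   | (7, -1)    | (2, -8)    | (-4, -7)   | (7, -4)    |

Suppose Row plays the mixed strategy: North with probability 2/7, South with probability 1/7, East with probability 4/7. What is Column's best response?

Column's best reply maximizes expected payoff against the mix.
North: (2/7)·(-1) + (1/7)·8 + (4/7)·(-1) = 2/7
South: (2/7)·9 + (1/7)·5 + (4/7)·(-8) = -9/7
East: (2/7)·(-8) + (1/7)·(-5) + (4/7)·(-7) = -7
West: (2/7)·(-3) + (1/7)·4 + (4/7)·(-4) = -18/7
Highest expected payoff is 2/7, from North.

North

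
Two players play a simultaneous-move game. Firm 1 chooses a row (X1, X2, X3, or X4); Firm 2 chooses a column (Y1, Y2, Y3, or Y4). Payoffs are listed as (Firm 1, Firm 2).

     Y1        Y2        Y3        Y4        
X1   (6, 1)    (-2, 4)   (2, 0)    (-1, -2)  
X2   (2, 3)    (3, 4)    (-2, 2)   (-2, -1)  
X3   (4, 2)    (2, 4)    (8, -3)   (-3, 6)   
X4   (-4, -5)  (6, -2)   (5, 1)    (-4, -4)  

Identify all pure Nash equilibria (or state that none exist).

A profile is a Nash equilibrium when each player is best-responding to the other.
Firm 1's best responses — vs Y1: X1 (payoff 6); vs Y2: X4 (payoff 6); vs Y3: X3 (payoff 8); vs Y4: X1 (payoff -1).
Firm 2's best responses — vs X1: Y2 (payoff 4); vs X2: Y2 (payoff 4); vs X3: Y4 (payoff 6); vs X4: Y3 (payoff 1).
No cell has both players best-responding. For instance, Firm 1's best reply to Y1 is X1, but against X1 Firm 2 prefers Y2 over Y1.

None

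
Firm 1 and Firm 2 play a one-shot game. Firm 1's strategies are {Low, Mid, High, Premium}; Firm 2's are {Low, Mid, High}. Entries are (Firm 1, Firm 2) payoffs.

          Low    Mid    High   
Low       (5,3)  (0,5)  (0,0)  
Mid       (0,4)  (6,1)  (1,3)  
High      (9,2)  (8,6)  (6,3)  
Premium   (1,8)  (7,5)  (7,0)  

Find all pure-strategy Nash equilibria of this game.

(High, Mid)

Find each player's best response to every opponent strategy; NE are the intersections.
Firm 1's best responses — vs Low: High (payoff 9); vs Mid: High (payoff 8); vs High: Premium (payoff 7).
Firm 2's best responses — vs Low: Mid (payoff 5); vs Mid: Low (payoff 4); vs High: Mid (payoff 6); vs Premium: Low (payoff 8).
The only mutual best response is (High, Mid); neither player gains by switching there.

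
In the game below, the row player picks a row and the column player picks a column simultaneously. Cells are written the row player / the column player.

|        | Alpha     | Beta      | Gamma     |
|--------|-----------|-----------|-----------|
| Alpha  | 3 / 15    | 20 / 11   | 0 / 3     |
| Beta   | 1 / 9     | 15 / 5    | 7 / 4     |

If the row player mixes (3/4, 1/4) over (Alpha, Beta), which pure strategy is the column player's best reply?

Alpha

Compute the column player's expected payoff from each pure strategy against the given mix.
Alpha: (3/4)·15 + (1/4)·9 = 27/2
Beta: (3/4)·11 + (1/4)·5 = 19/2
Gamma: (3/4)·3 + (1/4)·4 = 13/4
Highest expected payoff is 27/2, from Alpha.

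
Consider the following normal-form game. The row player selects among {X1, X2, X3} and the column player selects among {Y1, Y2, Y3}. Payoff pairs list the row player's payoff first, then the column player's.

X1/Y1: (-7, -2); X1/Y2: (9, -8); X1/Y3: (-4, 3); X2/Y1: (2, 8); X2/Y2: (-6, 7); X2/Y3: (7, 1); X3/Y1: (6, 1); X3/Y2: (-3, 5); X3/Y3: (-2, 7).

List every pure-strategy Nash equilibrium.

No pure-strategy Nash equilibrium

A profile is a Nash equilibrium when each player is best-responding to the other.
The row player's best responses — vs Y1: X3 (payoff 6); vs Y2: X1 (payoff 9); vs Y3: X2 (payoff 7).
The column player's best responses — vs X1: Y3 (payoff 3); vs X2: Y1 (payoff 8); vs X3: Y3 (payoff 7).
No cell has both players best-responding. For instance, the row player's best reply to Y2 is X1, but against X1 the column player prefers Y3 over Y2.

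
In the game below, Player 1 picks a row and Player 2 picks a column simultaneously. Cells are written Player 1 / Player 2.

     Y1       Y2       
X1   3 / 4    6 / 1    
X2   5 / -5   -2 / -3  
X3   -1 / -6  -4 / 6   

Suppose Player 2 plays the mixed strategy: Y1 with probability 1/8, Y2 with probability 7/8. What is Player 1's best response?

X1

Compute Player 1's expected payoff from each pure strategy against the given mix.
X1: (1/8)·3 + (7/8)·6 = 45/8
X2: (1/8)·5 + (7/8)·(-2) = -9/8
X3: (1/8)·(-1) + (7/8)·(-4) = -29/8
Highest expected payoff is 45/8, from X1.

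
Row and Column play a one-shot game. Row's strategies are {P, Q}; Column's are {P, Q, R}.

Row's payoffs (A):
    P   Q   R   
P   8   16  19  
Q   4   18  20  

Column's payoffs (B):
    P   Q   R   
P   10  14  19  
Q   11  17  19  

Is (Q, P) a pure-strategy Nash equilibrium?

No

Holding Column at P: Row gets 4 from Q but could get 8 by switching to P. Row has a profitable deviation.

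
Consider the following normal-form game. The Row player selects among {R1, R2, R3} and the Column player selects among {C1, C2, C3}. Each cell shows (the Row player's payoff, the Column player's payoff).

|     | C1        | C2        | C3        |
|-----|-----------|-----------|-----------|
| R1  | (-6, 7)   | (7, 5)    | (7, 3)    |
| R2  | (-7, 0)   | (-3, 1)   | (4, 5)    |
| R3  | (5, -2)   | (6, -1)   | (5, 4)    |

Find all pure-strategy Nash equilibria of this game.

A profile is a Nash equilibrium when each player is best-responding to the other.
The Row player's best responses — vs C1: R3 (payoff 5); vs C2: R1 (payoff 7); vs C3: R1 (payoff 7).
The Column player's best responses — vs R1: C1 (payoff 7); vs R2: C3 (payoff 5); vs R3: C3 (payoff 4).
No cell has both players best-responding. For instance, the Row player's best reply to C1 is R3, but against R3 the Column player prefers C3 over C1.

There is no pure-strategy Nash equilibrium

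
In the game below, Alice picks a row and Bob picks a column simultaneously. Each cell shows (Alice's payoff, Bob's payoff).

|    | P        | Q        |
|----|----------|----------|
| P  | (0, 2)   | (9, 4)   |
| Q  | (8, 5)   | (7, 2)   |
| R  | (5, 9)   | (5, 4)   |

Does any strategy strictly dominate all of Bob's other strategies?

None

A strategy is strictly dominant if it gives Bob a strictly higher payoff than every other strategy, against every choice by the opponent.
P is not dominant: against P, Q gives 4 > 2.
Q is not dominant: against Q, P gives 5 > 2.
No single strategy is best against every opponent action.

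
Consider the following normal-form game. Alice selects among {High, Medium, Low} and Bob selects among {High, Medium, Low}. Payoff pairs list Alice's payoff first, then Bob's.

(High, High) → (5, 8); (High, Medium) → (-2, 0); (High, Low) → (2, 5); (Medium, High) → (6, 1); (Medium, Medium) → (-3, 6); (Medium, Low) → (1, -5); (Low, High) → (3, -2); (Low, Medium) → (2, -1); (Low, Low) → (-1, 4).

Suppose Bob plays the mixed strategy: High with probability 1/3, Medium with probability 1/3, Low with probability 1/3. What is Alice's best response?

High

Alice's best reply maximizes expected payoff against the mix.
High: (1/3)·5 + (1/3)·(-2) + (1/3)·2 = 5/3
Medium: (1/3)·6 + (1/3)·(-3) + (1/3)·1 = 4/3
Low: (1/3)·3 + (1/3)·2 + (1/3)·(-1) = 4/3
Highest expected payoff is 5/3, from High.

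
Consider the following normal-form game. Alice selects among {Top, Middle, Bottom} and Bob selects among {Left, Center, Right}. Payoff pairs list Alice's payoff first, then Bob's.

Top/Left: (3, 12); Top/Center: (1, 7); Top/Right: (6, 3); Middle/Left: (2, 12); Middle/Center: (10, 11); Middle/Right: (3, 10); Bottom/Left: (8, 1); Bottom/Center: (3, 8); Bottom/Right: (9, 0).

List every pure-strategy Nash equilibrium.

Check mutual best responses: a cell is a NE iff neither player can gain by unilaterally deviating.
Alice's best responses — vs Left: Bottom (payoff 8); vs Center: Middle (payoff 10); vs Right: Bottom (payoff 9).
Bob's best responses — vs Top: Left (payoff 12); vs Middle: Left (payoff 12); vs Bottom: Center (payoff 8).
No cell has both players best-responding. For instance, Alice's best reply to Left is Bottom, but against Bottom Bob prefers Center over Left.

None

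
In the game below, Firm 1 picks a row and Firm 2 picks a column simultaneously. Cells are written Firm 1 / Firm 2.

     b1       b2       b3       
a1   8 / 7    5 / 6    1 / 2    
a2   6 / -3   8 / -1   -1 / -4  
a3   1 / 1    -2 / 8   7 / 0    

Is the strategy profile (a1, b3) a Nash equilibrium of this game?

Holding Firm 2 at b3: Firm 1 gets 1 from a1 but could get 7 by switching to a3. Firm 1 has a profitable deviation.

No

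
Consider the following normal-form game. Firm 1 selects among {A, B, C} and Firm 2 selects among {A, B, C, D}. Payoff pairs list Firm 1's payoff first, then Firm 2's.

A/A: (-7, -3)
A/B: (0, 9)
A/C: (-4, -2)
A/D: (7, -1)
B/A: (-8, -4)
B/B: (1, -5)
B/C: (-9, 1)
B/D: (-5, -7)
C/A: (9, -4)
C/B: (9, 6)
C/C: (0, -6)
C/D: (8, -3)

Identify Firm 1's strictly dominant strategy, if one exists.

C

A strategy is strictly dominant if it gives Firm 1 a strictly higher payoff than every other strategy, against every choice by the opponent.
C strictly dominates: vs A: 9 > each of {-7, -8}; vs B: 9 > each of {0, 1}; vs C: 0 > each of {-4, -9}; vs D: 8 > each of {7, -5}.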